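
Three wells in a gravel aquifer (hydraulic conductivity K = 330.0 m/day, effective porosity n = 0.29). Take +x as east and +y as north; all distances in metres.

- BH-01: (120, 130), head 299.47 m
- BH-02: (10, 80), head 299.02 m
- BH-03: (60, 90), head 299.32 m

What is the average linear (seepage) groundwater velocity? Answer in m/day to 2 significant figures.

12 m/day

Taking BH-01 as reference: BH-02−BH-01 = (-110, -50, -0.45); BH-03−BH-01 = (-60, -40, -0.15).
Solve a·Δx + b·Δy = Δh: det = (-110)·(-40) − (-60)·(-50) = 1400.
∂h/∂x = [(-0.45)·(-40) − (-0.15)·(-50)] / 1400 = +0.007500
∂h/∂y = [(-110)·(-0.15) − (-60)·(-0.45)] / 1400 = -0.007500
|∇h| = √(0.007500² + -0.007500²) = 0.01061
Seepage velocity v = K·i/n = 330.0 × 0.01061 / 0.29 = 12.07 m/day.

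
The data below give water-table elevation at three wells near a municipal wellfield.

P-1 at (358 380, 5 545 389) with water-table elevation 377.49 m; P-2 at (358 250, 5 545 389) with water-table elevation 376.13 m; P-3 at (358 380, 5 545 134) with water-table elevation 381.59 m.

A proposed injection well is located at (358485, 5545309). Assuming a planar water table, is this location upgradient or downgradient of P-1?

upgradient

∂h/∂x = (376.13 − 377.49) / (358250 − 358380) = +0.01046
∂h/∂y = (381.59 − 377.49) / (5545134 − 5545389) = -0.01608
Head at (358485, 5545309) = 377.49 + (+0.01046)·(105) + (-0.01608)·(-80) = 379.87 m.
That is higher than the 377.49 m at P-1, so the point is upgradient.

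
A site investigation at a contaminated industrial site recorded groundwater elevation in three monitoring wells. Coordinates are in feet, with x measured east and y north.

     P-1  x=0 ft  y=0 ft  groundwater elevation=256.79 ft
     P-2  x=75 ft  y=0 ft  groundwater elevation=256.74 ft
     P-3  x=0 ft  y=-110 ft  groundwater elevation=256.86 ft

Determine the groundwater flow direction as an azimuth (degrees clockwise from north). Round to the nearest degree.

046°

∂h/∂x = (256.74 − 256.79) / (75 − 0) = -0.0006667
∂h/∂y = (256.86 − 256.79) / (-110 − 0) = -0.0006364
Flow direction (−∇h) has components (+0.0006667 E, +0.0006364 N).
Azimuth = atan2(E, N) = atan2(+0.0006667, +0.0006364) = 46.3° ≈ 046°.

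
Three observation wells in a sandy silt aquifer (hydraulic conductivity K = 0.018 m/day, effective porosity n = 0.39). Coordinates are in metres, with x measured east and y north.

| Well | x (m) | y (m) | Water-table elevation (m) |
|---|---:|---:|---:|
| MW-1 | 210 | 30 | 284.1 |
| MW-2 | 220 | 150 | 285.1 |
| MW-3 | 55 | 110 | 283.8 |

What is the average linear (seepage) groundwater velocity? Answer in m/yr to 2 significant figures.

With h = a·x + b·y + c and MW-1 as origin, the differences give:
  10·a + 120·b = +1.0
  (-155)·a + 80·b = -0.3
Eliminate b (×80 and ×120, subtract): 19400·a = 116.00 → a = ∂h/∂x = +0.005979
Back-substitute: b = ∂h/∂y = +0.007835.
|∇h| = √(0.005979² + 0.007835²) = 0.009856
Seepage velocity v = K·i/n = 0.018 × 0.009856 / 0.39 = 0.0004549 m/day = 0.1662 m/yr.

0.17 m/yr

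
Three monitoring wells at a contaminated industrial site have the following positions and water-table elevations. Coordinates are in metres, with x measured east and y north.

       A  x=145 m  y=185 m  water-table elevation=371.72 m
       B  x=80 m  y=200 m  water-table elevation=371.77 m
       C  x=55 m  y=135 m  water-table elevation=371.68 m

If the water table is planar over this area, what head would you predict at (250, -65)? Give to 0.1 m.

371.3 m

Taking A as reference: B−A = (-65, 15, +0.05); C−A = (-90, -50, -0.04).
Determinant of the coordinate differences = (-65)·(-50) − (-90)·15 = 4600.
∂h/∂x = [(+0.05)·(-50) − (-0.04)·15] / 4600 = -0.0004130
∂h/∂y = [(-65)·(-0.04) − (-90)·(+0.05)] / 4600 = +0.001543
h(250, -65) = 371.72 + (-0.0004130)·(105) + (+0.001543)·(-250) = 371.72 -0.043 -0.386 = 371.291 m.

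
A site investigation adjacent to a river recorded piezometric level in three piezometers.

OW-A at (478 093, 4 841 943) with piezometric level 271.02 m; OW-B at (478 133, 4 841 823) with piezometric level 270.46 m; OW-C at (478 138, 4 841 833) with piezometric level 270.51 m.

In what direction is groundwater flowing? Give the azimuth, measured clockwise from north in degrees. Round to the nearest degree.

With h = a·x + b·y + c and OW-A as origin, the differences give:
  40·a + (-120)·b = -0.56
  45·a + (-110)·b = -0.51
Eliminate b (×(-110) and ×(-120), subtract): 1000·a = 0.400 → a = ∂h/∂x = +0.0004000
Back-substitute: b = ∂h/∂y = +0.004800.
Flow direction (−∇h) has components (-0.0004000 E, -0.004800 N).
Azimuth = atan2(E, N) = atan2(-0.0004000, -0.004800) = 184.8° ≈ 185°.

185°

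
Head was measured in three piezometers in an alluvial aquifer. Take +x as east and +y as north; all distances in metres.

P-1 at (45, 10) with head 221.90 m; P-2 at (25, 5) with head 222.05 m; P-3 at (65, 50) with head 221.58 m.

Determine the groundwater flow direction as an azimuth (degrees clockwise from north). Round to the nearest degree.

With h = a·x + b·y + c and P-1 as origin, the differences give:
  (-20)·a + (-5)·b = +0.15
  20·a + 40·b = -0.32
Eliminate b (×40 and ×(-5), subtract): -700·a = 4.400 → a = ∂h/∂x = -0.006286
Back-substitute: b = ∂h/∂y = -0.004857.
Flow direction (−∇h) has components (+0.006286 E, +0.004857 N).
Azimuth = atan2(E, N) = atan2(+0.006286, +0.004857) = 52.3° ≈ 052°.

052°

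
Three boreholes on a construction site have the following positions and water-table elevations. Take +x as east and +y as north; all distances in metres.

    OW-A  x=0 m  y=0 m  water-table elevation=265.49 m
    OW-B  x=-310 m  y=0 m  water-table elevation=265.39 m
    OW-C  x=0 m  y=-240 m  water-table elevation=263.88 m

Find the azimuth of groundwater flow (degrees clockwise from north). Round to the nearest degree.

∂h/∂x = (265.39 − 265.49) / (-310 − 0) = +0.0003226
∂h/∂y = (263.88 − 265.49) / (-240 − 0) = +0.006708
Flow direction (−∇h) has components (-0.0003226 E, -0.006708 N).
Azimuth = atan2(E, N) = atan2(-0.0003226, -0.006708) = 182.8° ≈ 183°.

183°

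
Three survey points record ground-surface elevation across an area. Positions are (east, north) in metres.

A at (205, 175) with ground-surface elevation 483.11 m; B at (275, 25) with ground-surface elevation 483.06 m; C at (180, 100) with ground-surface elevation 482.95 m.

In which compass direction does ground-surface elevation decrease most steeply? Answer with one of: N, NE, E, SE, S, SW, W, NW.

SW

Differences from A: to B (Δx, Δy, Δh) = (70, -150, -0.05); to C = (-25, -75, -0.16).
Solve a·Δx + b·Δy = Δz: det = 70·(-75) − (-25)·(-150) = -9000.
∂z/∂x = [(-0.05)·(-75) − (-0.16)·(-150)] / -9000 = +0.002250
∂z/∂y = [70·(-0.16) − (-25)·(-0.05)] / -9000 = +0.001383
Steepest decrease is along −∇f = (-0.002250 E, -0.001383 N) → southwest.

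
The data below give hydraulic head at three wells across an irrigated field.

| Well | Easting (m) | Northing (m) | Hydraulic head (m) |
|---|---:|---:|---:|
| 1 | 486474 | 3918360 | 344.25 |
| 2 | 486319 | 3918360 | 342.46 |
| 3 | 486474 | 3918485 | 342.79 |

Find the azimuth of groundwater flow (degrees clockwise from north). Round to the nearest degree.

∂h/∂x = (342.46 − 344.25) / (486319 − 486474) = +0.01155
∂h/∂y = (342.79 − 344.25) / (3918485 − 3918360) = -0.01168
Flow direction (−∇h) has components (-0.01155 E, +0.01168 N).
Azimuth = atan2(E, N) = atan2(-0.01155, +0.01168) = 315.3° ≈ 315°.

315°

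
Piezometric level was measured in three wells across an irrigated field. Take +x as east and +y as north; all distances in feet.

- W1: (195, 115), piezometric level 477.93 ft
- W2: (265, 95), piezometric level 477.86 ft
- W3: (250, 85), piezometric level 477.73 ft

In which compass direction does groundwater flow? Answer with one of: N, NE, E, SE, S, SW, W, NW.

S

Differences from W1: to W2 (Δx, Δy, Δh) = (70, -20, -0.07); to W3 = (55, -30, -0.20).
Determinant of the coordinate differences = 70·(-30) − 55·(-20) = -1000.
∂h/∂x = [(-0.07)·(-30) − (-0.20)·(-20)] / -1000 = +0.001900
∂h/∂y = [70·(-0.20) − 55·(-0.07)] / -1000 = +0.01015
Flow = −∇h = (-0.001900 east, -0.01015 north), which points south.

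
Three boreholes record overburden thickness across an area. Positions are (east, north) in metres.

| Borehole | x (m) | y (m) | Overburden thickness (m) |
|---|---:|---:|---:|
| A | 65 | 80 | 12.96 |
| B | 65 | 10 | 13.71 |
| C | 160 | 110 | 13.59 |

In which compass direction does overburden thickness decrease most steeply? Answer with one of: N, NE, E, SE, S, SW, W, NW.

NW

With d = a·x + b·y + c and A as origin, the differences give:
  0·a + (-70)·b = +0.75
  95·a + 30·b = +0.63
Eliminate b (×30 and ×(-70), subtract): 6650·a = 66.600 → a = ∂d/∂x = +0.01002
Back-substitute: b = ∂d/∂y = -0.01071.
Steepest decrease is along −∇f = (-0.01002 E, +0.01071 N) → northwest.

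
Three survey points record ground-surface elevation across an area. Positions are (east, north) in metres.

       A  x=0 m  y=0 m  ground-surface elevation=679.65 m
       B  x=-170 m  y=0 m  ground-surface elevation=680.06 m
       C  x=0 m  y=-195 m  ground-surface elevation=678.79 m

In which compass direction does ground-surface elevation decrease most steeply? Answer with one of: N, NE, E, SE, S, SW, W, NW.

SE

∂z/∂x = (680.06 − 679.65) / (-170 − 0) = -0.002412
∂z/∂y = (678.79 − 679.65) / (-195 − 0) = +0.004410
Steepest decrease is along −∇f = (+0.002412 E, -0.004410 N) → southeast.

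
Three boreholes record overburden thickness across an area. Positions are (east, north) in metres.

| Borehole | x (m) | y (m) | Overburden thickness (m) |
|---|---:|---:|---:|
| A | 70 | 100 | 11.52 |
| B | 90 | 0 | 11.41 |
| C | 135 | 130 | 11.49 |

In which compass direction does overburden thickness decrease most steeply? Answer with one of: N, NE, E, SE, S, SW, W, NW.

SE

Differences from A: to B (Δx, Δy, Δh) = (20, -100, -0.11); to C = (65, 30, -0.03).
Determinant of the coordinate differences = 20·30 − 65·(-100) = 7100.
∂d/∂x = [(-0.11)·30 − (-0.03)·(-100)] / 7100 = -0.0008873
∂d/∂y = [20·(-0.03) − 65·(-0.11)] / 7100 = +0.0009225
Steepest decrease is along −∇f = (+0.0008873 E, -0.0009225 N) → southeast.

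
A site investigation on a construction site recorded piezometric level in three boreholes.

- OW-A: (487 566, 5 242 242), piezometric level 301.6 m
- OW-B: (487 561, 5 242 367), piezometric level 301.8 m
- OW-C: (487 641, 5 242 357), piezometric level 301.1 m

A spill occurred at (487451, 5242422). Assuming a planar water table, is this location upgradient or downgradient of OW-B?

upgradient

With h = a·x + b·y + c and OW-A as origin, the differences give:
  (-5)·a + 125·b = +0.2
  75·a + 115·b = -0.5
Eliminate b (×115 and ×125, subtract): -9950·a = 85.50 → a = ∂h/∂x = -0.008593
Back-substitute: b = ∂h/∂y = +0.001256.
Head at (487451, 5242422) = 301.6 + (-0.008593)·(-115) + (+0.001256)·(180) = 302.81 m.
That is higher than the 301.8 m at OW-B, so the point is upgradient.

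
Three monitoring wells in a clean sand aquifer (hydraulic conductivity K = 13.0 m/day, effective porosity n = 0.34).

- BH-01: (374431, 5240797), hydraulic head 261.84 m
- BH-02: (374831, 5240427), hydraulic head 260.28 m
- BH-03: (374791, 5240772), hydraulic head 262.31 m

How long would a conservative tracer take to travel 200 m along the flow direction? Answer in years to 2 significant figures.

2.3 years

With h = a·x + b·y + c and BH-01 as origin, the differences give:
  400·a + (-370)·b = -1.56
  360·a + (-25)·b = +0.47
Eliminate b (×(-25) and ×(-370), subtract): 123200·a = 212.900 → a = ∂h/∂x = +0.001728
Back-substitute: b = ∂h/∂y = +0.006084.
|∇h| = √(0.001728² + 0.006084²) = 0.006325
Seepage velocity v = K·i/n = 13.0 × 0.006325 / 0.34 = 0.2418 m/day.
t = 200 / 0.2418 = 827.1 days = 2.26 years.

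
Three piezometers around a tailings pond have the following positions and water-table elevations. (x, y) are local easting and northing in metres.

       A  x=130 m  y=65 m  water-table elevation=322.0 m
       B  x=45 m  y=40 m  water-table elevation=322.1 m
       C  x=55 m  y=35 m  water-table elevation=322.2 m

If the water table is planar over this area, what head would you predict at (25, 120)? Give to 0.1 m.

Taking A as reference: B−A = (-85, -25, +0.1); C−A = (-75, -30, +0.2).
Determinant of the coordinate differences = (-85)·(-30) − (-75)·(-25) = 675.
∂h/∂x = [(+0.1)·(-30) − (+0.2)·(-25)] / 675 = +0.002963
∂h/∂y = [(-85)·(+0.2) − (-75)·(+0.1)] / 675 = -0.01407
h(25, 120) = 322.0 + (+0.002963)·(-105) + (-0.01407)·(55) = 322.0 -0.311 -0.774 = 320.915 m.

320.9 m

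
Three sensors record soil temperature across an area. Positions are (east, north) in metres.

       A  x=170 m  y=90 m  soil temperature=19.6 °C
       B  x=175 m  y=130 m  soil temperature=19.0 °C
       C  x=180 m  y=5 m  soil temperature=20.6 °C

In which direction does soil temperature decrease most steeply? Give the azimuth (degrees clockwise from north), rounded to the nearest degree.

Taking A as reference: B−A = (5, 40, -0.6); C−A = (10, -85, +1.0).
Solve a·Δx + b·Δy = ΔT: det = 5·(-85) − 10·40 = -825.
∂T/∂x = [(-0.6)·(-85) − (+1.0)·40] / -825 = -0.01333
∂T/∂y = [5·(+1.0) − 10·(-0.6)] / -825 = -0.01333
Steepest decrease is along −∇f: components (+0.01333 E, +0.01333 N).
Azimuth = atan2(+0.01333, +0.01333) = 45.0° ≈ 045°.

045°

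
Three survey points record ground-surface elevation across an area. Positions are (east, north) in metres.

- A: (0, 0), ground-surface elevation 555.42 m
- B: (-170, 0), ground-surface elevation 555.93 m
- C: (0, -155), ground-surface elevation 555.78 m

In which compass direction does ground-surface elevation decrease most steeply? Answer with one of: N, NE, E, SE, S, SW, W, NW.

NE

∂z/∂x = (555.93 − 555.42) / (-170 − 0) = -0.003000
∂z/∂y = (555.78 − 555.42) / (-155 − 0) = -0.002323
Steepest decrease is along −∇f = (+0.003000 E, +0.002323 N) → northeast.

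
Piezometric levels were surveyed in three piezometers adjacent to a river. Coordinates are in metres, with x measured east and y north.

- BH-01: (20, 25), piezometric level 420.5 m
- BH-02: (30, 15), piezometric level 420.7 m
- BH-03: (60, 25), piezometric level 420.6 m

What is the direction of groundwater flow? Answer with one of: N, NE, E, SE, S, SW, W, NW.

With h = a·x + b·y + c and BH-01 as origin, the differences give:
  10·a + (-10)·b = +0.2
  40·a + 0·b = +0.1
Eliminate b (×0 and ×(-10), subtract): 400·a = 1.00 → a = ∂h/∂x = +0.002500
Back-substitute: b = ∂h/∂y = -0.01750.
Flow = −∇h = (-0.002500 east, +0.01750 north), which points north.

N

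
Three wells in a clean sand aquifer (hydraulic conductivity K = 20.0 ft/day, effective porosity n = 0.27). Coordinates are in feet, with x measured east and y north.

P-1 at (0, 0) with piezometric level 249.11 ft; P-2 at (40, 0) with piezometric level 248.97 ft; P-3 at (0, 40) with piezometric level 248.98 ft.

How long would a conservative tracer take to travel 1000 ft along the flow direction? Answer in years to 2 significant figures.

∂h/∂x = (248.97 − 249.11) / (40 − 0) = -0.003500
∂h/∂y = (248.98 − 249.11) / (40 − 0) = -0.003250
|∇h| = √(-0.003500² + -0.003250²) = 0.004776
Seepage velocity v = K·i/n = 20.0 × 0.004776 / 0.27 = 0.3538 ft/day.
t = 1000 / 0.3538 = 2826 days = 7.74 years.

7.7 years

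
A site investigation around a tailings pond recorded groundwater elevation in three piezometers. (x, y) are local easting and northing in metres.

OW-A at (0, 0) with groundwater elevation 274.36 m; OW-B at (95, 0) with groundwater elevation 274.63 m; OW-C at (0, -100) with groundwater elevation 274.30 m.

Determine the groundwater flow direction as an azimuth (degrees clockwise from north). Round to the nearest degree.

∂h/∂x = (274.63 − 274.36) / (95 − 0) = +0.002842
∂h/∂y = (274.30 − 274.36) / (-100 − 0) = +0.0006000
Flow direction (−∇h) has components (-0.002842 E, -0.0006000 N).
Azimuth = atan2(E, N) = atan2(-0.002842, -0.0006000) = 258.1° ≈ 258°.

258°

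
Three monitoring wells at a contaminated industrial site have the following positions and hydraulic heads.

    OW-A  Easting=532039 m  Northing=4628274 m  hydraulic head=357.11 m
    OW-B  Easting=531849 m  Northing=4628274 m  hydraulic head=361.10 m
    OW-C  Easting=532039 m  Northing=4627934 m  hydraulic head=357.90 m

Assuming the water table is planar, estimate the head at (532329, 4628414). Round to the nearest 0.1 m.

∂h/∂x = (361.10 − 357.11) / (531849 − 532039) = -0.02100
∂h/∂y = (357.90 − 357.11) / (4627934 − 4628274) = -0.002324
h(532329, 4628414) = 357.11 + (-0.02100)·(290) + (-0.002324)·(140) = 357.11 -6.090 -0.325 = 350.695 m.

350.7 m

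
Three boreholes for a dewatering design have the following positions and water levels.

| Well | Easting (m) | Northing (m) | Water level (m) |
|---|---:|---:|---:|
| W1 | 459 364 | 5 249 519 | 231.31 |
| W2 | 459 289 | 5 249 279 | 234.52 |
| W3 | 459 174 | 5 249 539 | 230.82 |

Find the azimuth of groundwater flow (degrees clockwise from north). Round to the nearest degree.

355°

Taking W1 as reference: W2−W1 = (-75, -240, +3.21); W3−W1 = (-190, 20, -0.49).
Solve a·Δx + b·Δy = Δh: det = (-75)·20 − (-190)·(-240) = -47100.
∂h/∂x = [(+3.21)·20 − (-0.49)·(-240)] / -47100 = +0.001134
∂h/∂y = [(-75)·(-0.49) − (-190)·(+3.21)] / -47100 = -0.01373
Flow direction (−∇h) has components (-0.001134 E, +0.01373 N).
Azimuth = atan2(E, N) = atan2(-0.001134, +0.01373) = 355.3° ≈ 355°.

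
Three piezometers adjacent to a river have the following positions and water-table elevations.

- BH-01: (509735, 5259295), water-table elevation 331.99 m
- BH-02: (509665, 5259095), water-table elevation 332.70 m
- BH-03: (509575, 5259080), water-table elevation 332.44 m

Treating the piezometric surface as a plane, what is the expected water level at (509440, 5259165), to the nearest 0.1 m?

Taking BH-01 as reference: BH-02−BH-01 = (-70, -200, +0.71); BH-03−BH-01 = (-160, -215, +0.45).
Determinant of the coordinate differences = (-70)·(-215) − (-160)·(-200) = -16950.
∂h/∂x = [(+0.71)·(-215) − (+0.45)·(-200)] / -16950 = +0.003696
∂h/∂y = [(-70)·(+0.45) − (-160)·(+0.71)] / -16950 = -0.004844
h(509440, 5259165) = 331.99 + (+0.003696)·(-295) + (-0.004844)·(-130) = 331.99 -1.090 +0.630 = 331.529 m.

331.5 m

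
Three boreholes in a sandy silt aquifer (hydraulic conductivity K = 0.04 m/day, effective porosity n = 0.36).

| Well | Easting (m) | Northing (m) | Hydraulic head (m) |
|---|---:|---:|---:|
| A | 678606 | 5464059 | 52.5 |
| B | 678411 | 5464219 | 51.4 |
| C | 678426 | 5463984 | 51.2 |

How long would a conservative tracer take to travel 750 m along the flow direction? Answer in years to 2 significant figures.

2700 years

Taking A as reference: B−A = (-195, 160, -1.1); C−A = (-180, -75, -1.3).
Determinant of the coordinate differences = (-195)·(-75) − (-180)·160 = 43425.
∂h/∂x = [(-1.1)·(-75) − (-1.3)·160] / 43425 = +0.006690
∂h/∂y = [(-195)·(-1.3) − (-180)·(-1.1)] / 43425 = +0.001278
|∇h| = √(0.006690² + 0.001278²) = 0.006811
Seepage velocity v = K·i/n = 0.04 × 0.006811 / 0.36 = 0.0007568 m/day.
t = 750 / 0.0007568 = 9.91e+05 days = 2.71e+03 years.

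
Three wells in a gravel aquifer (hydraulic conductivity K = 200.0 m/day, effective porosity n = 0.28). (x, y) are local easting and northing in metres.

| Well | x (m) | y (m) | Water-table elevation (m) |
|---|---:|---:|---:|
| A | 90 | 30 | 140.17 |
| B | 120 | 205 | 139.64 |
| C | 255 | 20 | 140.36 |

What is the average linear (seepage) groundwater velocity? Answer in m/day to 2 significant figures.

Taking A as reference: B−A = (30, 175, -0.53); C−A = (165, -10, +0.19).
Solve a·Δx + b·Δy = Δh: det = 30·(-10) − 165·175 = -29175.
∂h/∂x = [(-0.53)·(-10) − (+0.19)·175] / -29175 = +0.0009580
∂h/∂y = [30·(+0.19) − 165·(-0.53)] / -29175 = -0.003193
|∇h| = √(0.0009580² + -0.003193²) = 0.003334
Seepage velocity v = K·i/n = 200.0 × 0.003334 / 0.28 = 2.381 m/day.

2.4 m/day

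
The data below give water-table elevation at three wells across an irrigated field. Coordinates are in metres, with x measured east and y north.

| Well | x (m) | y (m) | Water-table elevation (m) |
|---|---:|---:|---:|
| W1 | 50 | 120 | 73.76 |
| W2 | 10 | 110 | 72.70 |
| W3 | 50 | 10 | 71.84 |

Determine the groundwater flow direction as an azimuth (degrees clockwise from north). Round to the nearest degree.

232°

Differences from W1: to W2 (Δx, Δy, Δh) = (-40, -10, -1.06); to W3 = (0, -110, -1.92).
Solve a·Δx + b·Δy = Δh: det = (-40)·(-110) − 0·(-10) = 4400.
∂h/∂x = [(-1.06)·(-110) − (-1.92)·(-10)] / 4400 = +0.02214
∂h/∂y = [(-40)·(-1.92) − 0·(-1.06)] / 4400 = +0.01745
Flow direction (−∇h) has components (-0.02214 E, -0.01745 N).
Azimuth = atan2(E, N) = atan2(-0.02214, -0.01745) = 231.7° ≈ 232°.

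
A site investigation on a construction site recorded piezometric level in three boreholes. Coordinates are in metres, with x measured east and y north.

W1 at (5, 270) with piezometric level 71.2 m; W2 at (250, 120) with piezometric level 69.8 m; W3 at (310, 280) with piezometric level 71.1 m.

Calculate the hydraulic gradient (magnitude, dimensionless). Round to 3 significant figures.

0.00837

Taking W1 as reference: W2−W1 = (245, -150, -1.4); W3−W1 = (305, 10, -0.1).
Determinant of the coordinate differences = 245·10 − 305·(-150) = 48200.
∂h/∂x = [(-1.4)·10 − (-0.1)·(-150)] / 48200 = -0.0006017
∂h/∂y = [245·(-0.1) − 305·(-1.4)] / 48200 = +0.008351
|∇h| = √(-0.0006017² + 0.008351²) = 0.008373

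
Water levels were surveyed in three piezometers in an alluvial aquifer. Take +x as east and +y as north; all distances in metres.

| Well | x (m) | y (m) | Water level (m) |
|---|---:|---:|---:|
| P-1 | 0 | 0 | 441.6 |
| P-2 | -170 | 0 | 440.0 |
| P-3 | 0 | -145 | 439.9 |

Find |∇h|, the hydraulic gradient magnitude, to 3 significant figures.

0.0150

∂h/∂x = (440.0 − 441.6) / (-170 − 0) = +0.009412
∂h/∂y = (439.9 − 441.6) / (-145 − 0) = +0.01172
|∇h| = √(0.009412² + 0.01172²) = 0.01503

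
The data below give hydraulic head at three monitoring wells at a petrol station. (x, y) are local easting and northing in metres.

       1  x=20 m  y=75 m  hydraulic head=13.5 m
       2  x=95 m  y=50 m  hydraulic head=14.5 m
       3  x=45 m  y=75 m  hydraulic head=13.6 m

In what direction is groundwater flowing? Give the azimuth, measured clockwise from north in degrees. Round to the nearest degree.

Differences from 1: to 2 (Δx, Δy, Δh) = (75, -25, +1.0); to 3 = (25, 0, +0.1).
Solve a·Δx + b·Δy = Δh: det = 75·0 − 25·(-25) = 625.
∂h/∂x = [(+1.0)·0 − (+0.1)·(-25)] / 625 = +0.004000
∂h/∂y = [75·(+0.1) − 25·(+1.0)] / 625 = -0.02800
Flow direction (−∇h) has components (-0.004000 E, +0.02800 N).
Azimuth = atan2(E, N) = atan2(-0.004000, +0.02800) = 351.9° ≈ 352°.

352°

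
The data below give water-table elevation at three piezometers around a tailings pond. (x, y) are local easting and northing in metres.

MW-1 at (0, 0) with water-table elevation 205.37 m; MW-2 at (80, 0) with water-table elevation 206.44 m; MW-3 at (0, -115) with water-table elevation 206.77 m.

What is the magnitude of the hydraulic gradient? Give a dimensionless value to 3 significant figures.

0.0181

∂h/∂x = (206.44 − 205.37) / (80 − 0) = +0.01337
∂h/∂y = (206.77 − 205.37) / (-115 − 0) = -0.01217
|∇h| = √(0.01337² + -0.01217²) = 0.01808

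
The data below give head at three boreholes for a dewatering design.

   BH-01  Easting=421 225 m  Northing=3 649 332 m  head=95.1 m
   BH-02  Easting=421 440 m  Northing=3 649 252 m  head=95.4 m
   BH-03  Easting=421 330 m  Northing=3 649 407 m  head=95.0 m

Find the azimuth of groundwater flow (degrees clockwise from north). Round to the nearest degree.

345°

Differences from BH-01: to BH-02 (Δx, Δy, Δh) = (215, -80, +0.3); to BH-03 = (105, 75, -0.1).
Solve a·Δx + b·Δy = Δh: det = 215·75 − 105·(-80) = 24525.
∂h/∂x = [(+0.3)·75 − (-0.1)·(-80)] / 24525 = +0.0005912
∂h/∂y = [215·(-0.1) − 105·(+0.3)] / 24525 = -0.002161
Flow direction (−∇h) has components (-0.0005912 E, +0.002161 N).
Azimuth = atan2(E, N) = atan2(-0.0005912, +0.002161) = 344.7° ≈ 345°.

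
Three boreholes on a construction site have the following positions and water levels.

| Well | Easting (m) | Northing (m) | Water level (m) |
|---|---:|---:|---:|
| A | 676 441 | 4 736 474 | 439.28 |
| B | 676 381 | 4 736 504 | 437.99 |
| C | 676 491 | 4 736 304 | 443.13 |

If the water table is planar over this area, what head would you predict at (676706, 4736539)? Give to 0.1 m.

Differences from A: to B (Δx, Δy, Δh) = (-60, 30, -1.29); to C = (50, -170, +3.85).
Solve a·Δx + b·Δy = Δh: det = (-60)·(-170) − 50·30 = 8700.
∂h/∂x = [(-1.29)·(-170) − (+3.85)·30] / 8700 = +0.01193
∂h/∂y = [(-60)·(+3.85) − 50·(-1.29)] / 8700 = -0.01914
h(676706, 4736539) = 439.28 + (+0.01193)·(265) + (-0.01914)·(65) = 439.28 +3.162 -1.244 = 441.198 m.

441.2 m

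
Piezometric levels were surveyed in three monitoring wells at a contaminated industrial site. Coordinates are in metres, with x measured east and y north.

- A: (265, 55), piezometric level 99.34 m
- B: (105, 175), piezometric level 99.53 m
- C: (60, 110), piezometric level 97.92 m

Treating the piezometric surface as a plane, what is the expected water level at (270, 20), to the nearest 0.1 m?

98.8 m

Taking A as reference: B−A = (-160, 120, +0.19); C−A = (-205, 55, -1.42).
Solve a·Δx + b·Δy = Δh: det = (-160)·55 − (-205)·120 = 15800.
∂h/∂x = [(+0.19)·55 − (-1.42)·120] / 15800 = +0.01145
∂h/∂y = [(-160)·(-1.42) − (-205)·(+0.19)] / 15800 = +0.01684
h(270, 20) = 99.34 + (+0.01145)·(5) + (+0.01684)·(-35) = 99.34 +0.057 -0.590 = 98.808 m.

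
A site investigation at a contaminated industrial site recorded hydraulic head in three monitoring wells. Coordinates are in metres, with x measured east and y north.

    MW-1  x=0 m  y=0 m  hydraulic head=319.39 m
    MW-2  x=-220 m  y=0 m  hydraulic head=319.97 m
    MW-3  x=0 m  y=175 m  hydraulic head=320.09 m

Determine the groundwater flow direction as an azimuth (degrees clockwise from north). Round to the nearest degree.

∂h/∂x = (319.97 − 319.39) / (-220 − 0) = -0.002636
∂h/∂y = (320.09 − 319.39) / (175 − 0) = +0.004000
Flow direction (−∇h) has components (+0.002636 E, -0.004000 N).
Azimuth = atan2(E, N) = atan2(+0.002636, -0.004000) = 146.6° ≈ 147°.

147°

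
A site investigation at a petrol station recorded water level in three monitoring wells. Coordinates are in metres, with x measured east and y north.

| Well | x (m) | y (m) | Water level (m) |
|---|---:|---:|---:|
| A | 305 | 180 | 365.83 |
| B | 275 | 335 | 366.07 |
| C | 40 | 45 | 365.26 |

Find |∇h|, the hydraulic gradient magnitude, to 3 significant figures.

0.00218

Differences from A: to B (Δx, Δy, Δh) = (-30, 155, +0.24); to C = (-265, -135, -0.57).
Solve a·Δx + b·Δy = Δh: det = (-30)·(-135) − (-265)·155 = 45125.
∂h/∂x = [(+0.24)·(-135) − (-0.57)·155] / 45125 = +0.001240
∂h/∂y = [(-30)·(-0.57) − (-265)·(+0.24)] / 45125 = +0.001788
|∇h| = √(0.001240² + 0.001788²) = 0.002176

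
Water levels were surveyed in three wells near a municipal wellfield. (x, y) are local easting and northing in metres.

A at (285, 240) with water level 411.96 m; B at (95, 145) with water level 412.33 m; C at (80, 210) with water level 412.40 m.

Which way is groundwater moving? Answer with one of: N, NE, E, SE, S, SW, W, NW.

E

With h = a·x + b·y + c and A as origin, the differences give:
  (-190)·a + (-95)·b = +0.37
  (-205)·a + (-30)·b = +0.44
Eliminate b (×(-30) and ×(-95), subtract): -13775·a = 30.700 → a = ∂h/∂x = -0.002229
Back-substitute: b = ∂h/∂y = +0.0005626.
Flow = −∇h = (+0.002229 east, -0.0005626 north), which points east.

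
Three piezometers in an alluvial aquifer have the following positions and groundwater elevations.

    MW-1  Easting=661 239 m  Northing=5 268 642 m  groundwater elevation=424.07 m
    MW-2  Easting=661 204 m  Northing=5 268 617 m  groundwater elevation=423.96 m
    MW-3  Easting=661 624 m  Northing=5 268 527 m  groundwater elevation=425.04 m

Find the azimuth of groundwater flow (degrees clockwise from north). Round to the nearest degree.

257°

Taking MW-1 as reference: MW-2−MW-1 = (-35, -25, -0.11); MW-3−MW-1 = (385, -115, +0.97).
Determinant of the coordinate differences = (-35)·(-115) − 385·(-25) = 13650.
∂h/∂x = [(-0.11)·(-115) − (+0.97)·(-25)] / 13650 = +0.002703
∂h/∂y = [(-35)·(+0.97) − 385·(-0.11)] / 13650 = +0.0006154
Flow direction (−∇h) has components (-0.002703 E, -0.0006154 N).
Azimuth = atan2(E, N) = atan2(-0.002703, -0.0006154) = 257.2° ≈ 257°.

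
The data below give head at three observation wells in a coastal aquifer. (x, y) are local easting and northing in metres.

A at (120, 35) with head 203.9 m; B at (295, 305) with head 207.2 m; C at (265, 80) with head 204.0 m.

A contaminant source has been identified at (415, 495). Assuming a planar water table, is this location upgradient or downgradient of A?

Three-point gradient (reference A): Δ to B = (175, 270, +3.3), Δ to C = (145, 45, +0.1).
∂h/∂x = -0.003885, ∂h/∂y = +0.01474 (det = -31275).
Head at (415, 495) = 203.9 + (-0.003885)·(295) + (+0.01474)·(460) = 209.53 m.
That is higher than the 203.9 m at A, so the point is upgradient.

upgradient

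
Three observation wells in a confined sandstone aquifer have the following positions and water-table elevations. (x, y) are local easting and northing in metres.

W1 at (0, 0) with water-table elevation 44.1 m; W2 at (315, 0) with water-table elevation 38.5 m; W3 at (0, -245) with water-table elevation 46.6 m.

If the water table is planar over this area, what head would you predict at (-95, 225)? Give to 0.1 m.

∂h/∂x = (38.5 − 44.1) / (315 − 0) = -0.01778
∂h/∂y = (46.6 − 44.1) / (-245 − 0) = -0.01020
h(-95, 225) = 44.1 + (-0.01778)·(-95) + (-0.01020)·(225) = 44.1 +1.689 -2.296 = 43.493 m.

43.5 m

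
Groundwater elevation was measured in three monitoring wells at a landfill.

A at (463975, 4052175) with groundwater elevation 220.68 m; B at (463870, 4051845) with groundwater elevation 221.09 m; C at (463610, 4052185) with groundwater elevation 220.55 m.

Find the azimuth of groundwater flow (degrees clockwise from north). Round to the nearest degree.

347°

Differences from A: to B (Δx, Δy, Δh) = (-105, -330, +0.41); to C = (-365, 10, -0.13).
Determinant of the coordinate differences = (-105)·10 − (-365)·(-330) = -121500.
∂h/∂x = [(+0.41)·10 − (-0.13)·(-330)] / -121500 = +0.0003193
∂h/∂y = [(-105)·(-0.13) − (-365)·(+0.41)] / -121500 = -0.001344
Flow direction (−∇h) has components (-0.0003193 E, +0.001344 N).
Azimuth = atan2(E, N) = atan2(-0.0003193, +0.001344) = 346.6° ≈ 347°.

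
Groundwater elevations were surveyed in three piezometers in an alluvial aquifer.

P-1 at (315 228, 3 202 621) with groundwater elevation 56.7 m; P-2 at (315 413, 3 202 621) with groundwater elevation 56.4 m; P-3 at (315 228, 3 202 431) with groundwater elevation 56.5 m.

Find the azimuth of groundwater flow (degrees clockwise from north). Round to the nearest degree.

123°

∂h/∂x = (56.4 − 56.7) / (315413 − 315228) = -0.001622
∂h/∂y = (56.5 − 56.7) / (3202431 − 3202621) = +0.001053
Flow direction (−∇h) has components (+0.001622 E, -0.001053 N).
Azimuth = atan2(E, N) = atan2(+0.001622, -0.001053) = 123.0° ≈ 123°.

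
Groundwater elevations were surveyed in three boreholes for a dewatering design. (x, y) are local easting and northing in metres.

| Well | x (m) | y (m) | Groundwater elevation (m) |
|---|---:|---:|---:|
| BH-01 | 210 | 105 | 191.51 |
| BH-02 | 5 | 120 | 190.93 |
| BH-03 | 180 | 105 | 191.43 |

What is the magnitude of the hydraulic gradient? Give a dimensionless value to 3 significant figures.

Three-point gradient (reference BH-01): Δ to BH-02 = (-205, 15, -0.58), Δ to BH-03 = (-30, 0, -0.08).
∂h/∂x = +0.002667, ∂h/∂y = -0.002222 (det = 450).
|∇h| = √(0.002667² + -0.002222²) = 0.003471

0.00347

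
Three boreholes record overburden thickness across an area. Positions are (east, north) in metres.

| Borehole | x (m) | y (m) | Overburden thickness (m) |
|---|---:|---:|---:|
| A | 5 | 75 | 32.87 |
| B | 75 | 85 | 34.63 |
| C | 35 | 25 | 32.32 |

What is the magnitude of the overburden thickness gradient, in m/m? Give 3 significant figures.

0.0324 m/m

With d = a·x + b·y + c and A as origin, the differences give:
  70·a + 10·b = +1.76
  30·a + (-50)·b = -0.55
Eliminate b (×(-50) and ×10, subtract): -3800·a = -82.500 → a = ∂d/∂x = +0.02171
Back-substitute: b = ∂d/∂y = +0.02403.
|∇f| = √(0.02171² + 0.02403²) = 0.03238 m/m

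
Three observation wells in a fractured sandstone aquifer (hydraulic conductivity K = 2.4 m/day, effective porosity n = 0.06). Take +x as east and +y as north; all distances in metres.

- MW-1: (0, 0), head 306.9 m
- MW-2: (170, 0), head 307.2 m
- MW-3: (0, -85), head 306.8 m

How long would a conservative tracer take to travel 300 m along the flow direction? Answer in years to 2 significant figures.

∂h/∂x = (307.2 − 306.9) / (170 − 0) = +0.001765
∂h/∂y = (306.8 − 306.9) / (-85 − 0) = +0.001176
|∇h| = √(0.001765² + 0.001176²) = 0.002121
Seepage velocity v = K·i/n = 2.4 × 0.002121 / 0.06 = 0.08484 m/day.
t = 300 / 0.08484 = 3536 days = 9.68 years.

9.7 years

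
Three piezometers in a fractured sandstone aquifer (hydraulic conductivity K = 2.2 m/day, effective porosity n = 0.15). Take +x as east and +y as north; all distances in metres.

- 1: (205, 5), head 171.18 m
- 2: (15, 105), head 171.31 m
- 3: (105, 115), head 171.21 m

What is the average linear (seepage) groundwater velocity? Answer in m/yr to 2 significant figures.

Taking 1 as reference: 2−1 = (-190, 100, +0.13); 3−1 = (-100, 110, +0.03).
Determinant of the coordinate differences = (-190)·110 − (-100)·100 = -10900.
∂h/∂x = [(+0.13)·110 − (+0.03)·100] / -10900 = -0.001037
∂h/∂y = [(-190)·(+0.03) − (-100)·(+0.13)] / -10900 = -0.0006697
|∇h| = √(-0.001037² + -0.0006697²) = 0.001234
Seepage velocity v = K·i/n = 2.2 × 0.001234 / 0.15 = 0.0181 m/day = 6.611 m/yr.

6.6 m/yr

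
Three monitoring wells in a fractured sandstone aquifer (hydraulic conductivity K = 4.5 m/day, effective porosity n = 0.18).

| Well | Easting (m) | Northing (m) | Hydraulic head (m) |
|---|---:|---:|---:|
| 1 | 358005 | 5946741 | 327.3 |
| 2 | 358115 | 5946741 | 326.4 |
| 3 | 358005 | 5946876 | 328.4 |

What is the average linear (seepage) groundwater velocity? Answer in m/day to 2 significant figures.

∂h/∂x = (326.4 − 327.3) / (358115 − 358005) = -0.008182
∂h/∂y = (328.4 − 327.3) / (5946876 − 5946741) = +0.008148
|∇h| = √(-0.008182² + 0.008148²) = 0.01155
Seepage velocity v = K·i/n = 4.5 × 0.01155 / 0.18 = 0.2888 m/day.

0.29 m/day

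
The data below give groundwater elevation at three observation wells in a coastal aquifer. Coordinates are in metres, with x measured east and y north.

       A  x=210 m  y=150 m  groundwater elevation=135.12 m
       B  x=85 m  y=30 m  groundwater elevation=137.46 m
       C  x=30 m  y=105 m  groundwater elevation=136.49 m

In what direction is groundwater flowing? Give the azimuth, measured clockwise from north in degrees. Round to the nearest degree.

013°

Taking A as reference: B−A = (-125, -120, +2.34); C−A = (-180, -45, +1.37).
Determinant of the coordinate differences = (-125)·(-45) − (-180)·(-120) = -15975.
∂h/∂x = [(+2.34)·(-45) − (+1.37)·(-120)] / -15975 = -0.003700
∂h/∂y = [(-125)·(+1.37) − (-180)·(+2.34)] / -15975 = -0.01565
Flow direction (−∇h) has components (+0.003700 E, +0.01565 N).
Azimuth = atan2(E, N) = atan2(+0.003700, +0.01565) = 13.3° ≈ 013°.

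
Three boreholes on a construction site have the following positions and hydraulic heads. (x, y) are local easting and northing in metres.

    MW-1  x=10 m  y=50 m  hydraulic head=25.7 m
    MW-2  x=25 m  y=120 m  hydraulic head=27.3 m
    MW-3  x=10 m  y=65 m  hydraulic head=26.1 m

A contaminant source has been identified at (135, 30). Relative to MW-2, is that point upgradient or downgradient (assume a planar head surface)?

With h = a·x + b·y + c and MW-1 as origin, the differences give:
  15·a + 70·b = +1.6
  0·a + 15·b = +0.4
Eliminate b (×15 and ×70, subtract): 225·a = -4.00 → a = ∂h/∂x = -0.01778
Back-substitute: b = ∂h/∂y = +0.02667.
Head at (135, 30) = 25.7 + (-0.01778)·(125) + (+0.02667)·(-20) = 22.94 m.
That is lower than the 27.3 m at MW-2, so the point is downgradient.

downgradient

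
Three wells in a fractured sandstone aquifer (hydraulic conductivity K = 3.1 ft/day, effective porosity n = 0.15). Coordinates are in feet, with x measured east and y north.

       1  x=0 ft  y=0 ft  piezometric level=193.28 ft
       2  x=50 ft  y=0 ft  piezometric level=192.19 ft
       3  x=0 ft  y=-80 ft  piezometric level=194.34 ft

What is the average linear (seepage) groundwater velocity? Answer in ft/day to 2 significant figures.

∂h/∂x = (192.19 − 193.28) / (50 − 0) = -0.02180
∂h/∂y = (194.34 − 193.28) / (-80 − 0) = -0.01325
|∇h| = √(-0.02180² + -0.01325²) = 0.02551
Seepage velocity v = K·i/n = 3.1 × 0.02551 / 0.15 = 0.5272 ft/day.

0.53 ft/day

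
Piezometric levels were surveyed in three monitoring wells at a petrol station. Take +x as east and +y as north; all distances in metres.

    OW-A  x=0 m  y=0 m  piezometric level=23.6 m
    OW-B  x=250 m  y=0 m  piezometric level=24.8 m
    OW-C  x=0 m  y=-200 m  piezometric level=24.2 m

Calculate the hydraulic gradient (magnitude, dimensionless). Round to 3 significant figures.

∂h/∂x = (24.8 − 23.6) / (250 − 0) = +0.004800
∂h/∂y = (24.2 − 23.6) / (-200 − 0) = -0.003000
|∇h| = √(0.004800² + -0.003000²) = 0.00566

0.00566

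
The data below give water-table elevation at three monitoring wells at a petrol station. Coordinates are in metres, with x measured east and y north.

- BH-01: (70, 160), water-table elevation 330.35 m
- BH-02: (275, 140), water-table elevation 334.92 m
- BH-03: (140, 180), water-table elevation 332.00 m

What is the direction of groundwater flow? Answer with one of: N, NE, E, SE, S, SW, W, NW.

Taking BH-01 as reference: BH-02−BH-01 = (205, -20, +4.57); BH-03−BH-01 = (70, 20, +1.65).
Solve a·Δx + b·Δy = Δh: det = 205·20 − 70·(-20) = 5500.
∂h/∂x = [(+4.57)·20 − (+1.65)·(-20)] / 5500 = +0.02262
∂h/∂y = [205·(+1.65) − 70·(+4.57)] / 5500 = +0.003336
Flow = −∇h = (-0.02262 east, -0.003336 north), which points west.

W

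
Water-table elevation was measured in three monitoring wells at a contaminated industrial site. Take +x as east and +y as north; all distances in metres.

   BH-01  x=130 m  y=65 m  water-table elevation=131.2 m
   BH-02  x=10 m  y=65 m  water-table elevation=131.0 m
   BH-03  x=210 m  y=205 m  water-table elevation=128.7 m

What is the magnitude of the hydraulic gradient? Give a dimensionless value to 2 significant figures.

0.019

With h = a·x + b·y + c and BH-01 as origin, the differences give:
  (-120)·a + 0·b = -0.2
  80·a + 140·b = -2.5
Eliminate b (×140 and ×0, subtract): -16800·a = -28.00 → a = ∂h/∂x = +0.001667
Back-substitute: b = ∂h/∂y = -0.01881.
|∇h| = √(0.001667² + -0.01881²) = 0.01888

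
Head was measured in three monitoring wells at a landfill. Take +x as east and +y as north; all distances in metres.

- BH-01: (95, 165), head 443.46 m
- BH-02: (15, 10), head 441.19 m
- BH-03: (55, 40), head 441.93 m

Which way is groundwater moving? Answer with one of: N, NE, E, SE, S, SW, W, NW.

SW

With h = a·x + b·y + c and BH-01 as origin, the differences give:
  (-80)·a + (-155)·b = -2.27
  (-40)·a + (-125)·b = -1.53
Eliminate b (×(-125) and ×(-155), subtract): 3800·a = 46.600 → a = ∂h/∂x = +0.01226
Back-substitute: b = ∂h/∂y = +0.008316.
Flow = −∇h = (-0.01226 east, -0.008316 north), which points southwest.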